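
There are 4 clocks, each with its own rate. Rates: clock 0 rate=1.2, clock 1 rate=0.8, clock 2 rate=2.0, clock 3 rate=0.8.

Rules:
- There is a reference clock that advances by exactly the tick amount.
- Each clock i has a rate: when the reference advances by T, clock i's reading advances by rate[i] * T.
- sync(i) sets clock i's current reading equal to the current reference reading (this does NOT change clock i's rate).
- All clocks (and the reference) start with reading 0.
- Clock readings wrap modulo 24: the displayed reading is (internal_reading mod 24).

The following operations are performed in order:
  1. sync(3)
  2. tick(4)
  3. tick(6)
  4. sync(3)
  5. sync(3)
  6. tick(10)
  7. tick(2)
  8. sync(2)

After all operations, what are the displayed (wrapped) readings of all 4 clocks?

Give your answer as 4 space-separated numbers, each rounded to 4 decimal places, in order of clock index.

Answer: 2.4000 17.6000 22.0000 19.6000

Derivation:
After op 1 sync(3): ref=0.0000 raw=[0.0000 0.0000 0.0000 0.0000]
After op 2 tick(4): ref=4.0000 raw=[4.8000 3.2000 8.0000 3.2000]
After op 3 tick(6): ref=10.0000 raw=[12.0000 8.0000 20.0000 8.0000]
After op 4 sync(3): ref=10.0000 raw=[12.0000 8.0000 20.0000 10.0000]
After op 5 sync(3): ref=10.0000 raw=[12.0000 8.0000 20.0000 10.0000]
After op 6 tick(10): ref=20.0000 raw=[24.0000 16.0000 40.0000 18.0000]
After op 7 tick(2): ref=22.0000 raw=[26.4000 17.6000 44.0000 19.6000]
After op 8 sync(2): ref=22.0000 raw=[26.4000 17.6000 22.0000 19.6000]
Wrap final raw readings (mod 24): 26.4000 mod 24 = 2.4000; 17.6000 mod 24 = 17.6000; 22.0000 mod 24 = 22.0000; 19.6000 mod 24 = 19.6000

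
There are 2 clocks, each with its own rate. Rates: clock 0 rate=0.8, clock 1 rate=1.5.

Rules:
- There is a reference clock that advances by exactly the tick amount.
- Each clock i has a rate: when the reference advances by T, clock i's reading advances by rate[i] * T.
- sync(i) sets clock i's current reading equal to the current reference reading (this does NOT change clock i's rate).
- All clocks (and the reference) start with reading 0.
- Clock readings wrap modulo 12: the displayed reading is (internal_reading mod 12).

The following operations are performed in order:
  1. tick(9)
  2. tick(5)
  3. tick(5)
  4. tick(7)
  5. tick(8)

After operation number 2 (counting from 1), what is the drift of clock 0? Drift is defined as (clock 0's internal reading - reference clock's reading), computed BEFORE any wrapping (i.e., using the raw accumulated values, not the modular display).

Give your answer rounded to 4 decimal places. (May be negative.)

Answer: -2.8000

Derivation:
After op 1 tick(9): ref=9.0000 raw=[7.2000 13.5000]
After op 2 tick(5): ref=14.0000 raw=[11.2000 21.0000]
Drift of clock 0 after op 2: 11.2000 - 14.0000 = -2.8000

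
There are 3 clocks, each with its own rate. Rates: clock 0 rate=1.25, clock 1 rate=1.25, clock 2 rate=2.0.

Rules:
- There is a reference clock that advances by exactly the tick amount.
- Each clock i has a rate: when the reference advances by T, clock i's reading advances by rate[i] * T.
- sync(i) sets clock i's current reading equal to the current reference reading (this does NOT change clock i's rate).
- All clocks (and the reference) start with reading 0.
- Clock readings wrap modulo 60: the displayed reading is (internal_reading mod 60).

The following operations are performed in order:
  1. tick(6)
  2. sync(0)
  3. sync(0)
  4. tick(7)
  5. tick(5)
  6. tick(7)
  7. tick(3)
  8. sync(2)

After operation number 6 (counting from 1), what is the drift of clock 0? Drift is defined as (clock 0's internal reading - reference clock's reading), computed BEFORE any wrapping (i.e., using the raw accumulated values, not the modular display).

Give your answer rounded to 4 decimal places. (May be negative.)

After op 1 tick(6): ref=6.0000 raw=[7.5000 7.5000 12.0000]
After op 2 sync(0): ref=6.0000 raw=[6.0000 7.5000 12.0000]
After op 3 sync(0): ref=6.0000 raw=[6.0000 7.5000 12.0000]
After op 4 tick(7): ref=13.0000 raw=[14.7500 16.2500 26.0000]
After op 5 tick(5): ref=18.0000 raw=[21.0000 22.5000 36.0000]
After op 6 tick(7): ref=25.0000 raw=[29.7500 31.2500 50.0000]
Drift of clock 0 after op 6: 29.7500 - 25.0000 = 4.7500

Answer: 4.7500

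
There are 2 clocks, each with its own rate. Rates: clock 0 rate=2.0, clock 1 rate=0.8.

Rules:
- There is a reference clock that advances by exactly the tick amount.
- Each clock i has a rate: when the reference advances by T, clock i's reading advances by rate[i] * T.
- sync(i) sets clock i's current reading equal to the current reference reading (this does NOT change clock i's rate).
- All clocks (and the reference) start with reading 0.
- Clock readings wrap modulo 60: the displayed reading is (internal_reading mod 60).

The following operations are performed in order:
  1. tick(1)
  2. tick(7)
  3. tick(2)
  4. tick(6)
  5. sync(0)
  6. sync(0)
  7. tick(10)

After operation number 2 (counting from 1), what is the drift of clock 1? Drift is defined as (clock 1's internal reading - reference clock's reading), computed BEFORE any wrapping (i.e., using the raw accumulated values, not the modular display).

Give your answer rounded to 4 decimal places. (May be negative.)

After op 1 tick(1): ref=1.0000 raw=[2.0000 0.8000]
After op 2 tick(7): ref=8.0000 raw=[16.0000 6.4000]
Drift of clock 1 after op 2: 6.4000 - 8.0000 = -1.6000

Answer: -1.6000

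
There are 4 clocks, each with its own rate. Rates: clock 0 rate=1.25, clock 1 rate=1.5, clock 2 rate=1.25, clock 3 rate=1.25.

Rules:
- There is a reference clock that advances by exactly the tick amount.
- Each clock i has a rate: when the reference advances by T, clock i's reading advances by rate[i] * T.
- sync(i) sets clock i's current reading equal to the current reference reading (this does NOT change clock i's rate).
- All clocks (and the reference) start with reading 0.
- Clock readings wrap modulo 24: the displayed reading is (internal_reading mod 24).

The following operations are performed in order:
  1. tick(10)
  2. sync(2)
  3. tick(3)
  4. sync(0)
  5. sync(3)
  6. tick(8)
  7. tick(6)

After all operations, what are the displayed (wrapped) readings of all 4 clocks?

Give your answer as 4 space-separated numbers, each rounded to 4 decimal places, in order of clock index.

Answer: 6.5000 16.5000 7.2500 6.5000

Derivation:
After op 1 tick(10): ref=10.0000 raw=[12.5000 15.0000 12.5000 12.5000]
After op 2 sync(2): ref=10.0000 raw=[12.5000 15.0000 10.0000 12.5000]
After op 3 tick(3): ref=13.0000 raw=[16.2500 19.5000 13.7500 16.2500]
After op 4 sync(0): ref=13.0000 raw=[13.0000 19.5000 13.7500 16.2500]
After op 5 sync(3): ref=13.0000 raw=[13.0000 19.5000 13.7500 13.0000]
After op 6 tick(8): ref=21.0000 raw=[23.0000 31.5000 23.7500 23.0000]
After op 7 tick(6): ref=27.0000 raw=[30.5000 40.5000 31.2500 30.5000]
Wrap final raw readings (mod 24): 30.5000 mod 24 = 6.5000; 40.5000 mod 24 = 16.5000; 31.2500 mod 24 = 7.2500; 30.5000 mod 24 = 6.5000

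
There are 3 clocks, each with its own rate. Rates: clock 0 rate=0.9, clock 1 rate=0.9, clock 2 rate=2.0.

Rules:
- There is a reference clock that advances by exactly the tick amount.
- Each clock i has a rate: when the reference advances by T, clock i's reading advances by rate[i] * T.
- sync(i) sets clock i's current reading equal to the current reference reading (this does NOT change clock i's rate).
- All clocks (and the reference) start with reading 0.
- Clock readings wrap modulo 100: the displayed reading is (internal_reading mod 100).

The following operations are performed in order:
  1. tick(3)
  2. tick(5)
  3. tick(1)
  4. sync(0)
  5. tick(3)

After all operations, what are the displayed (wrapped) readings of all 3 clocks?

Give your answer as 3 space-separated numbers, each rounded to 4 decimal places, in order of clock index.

Answer: 11.7000 10.8000 24.0000

Derivation:
After op 1 tick(3): ref=3.0000 raw=[2.7000 2.7000 6.0000]
After op 2 tick(5): ref=8.0000 raw=[7.2000 7.2000 16.0000]
After op 3 tick(1): ref=9.0000 raw=[8.1000 8.1000 18.0000]
After op 4 sync(0): ref=9.0000 raw=[9.0000 8.1000 18.0000]
After op 5 tick(3): ref=12.0000 raw=[11.7000 10.8000 24.0000]
Wrap final raw readings (mod 100): 11.7000 mod 100 = 11.7000; 10.8000 mod 100 = 10.8000; 24.0000 mod 100 = 24.0000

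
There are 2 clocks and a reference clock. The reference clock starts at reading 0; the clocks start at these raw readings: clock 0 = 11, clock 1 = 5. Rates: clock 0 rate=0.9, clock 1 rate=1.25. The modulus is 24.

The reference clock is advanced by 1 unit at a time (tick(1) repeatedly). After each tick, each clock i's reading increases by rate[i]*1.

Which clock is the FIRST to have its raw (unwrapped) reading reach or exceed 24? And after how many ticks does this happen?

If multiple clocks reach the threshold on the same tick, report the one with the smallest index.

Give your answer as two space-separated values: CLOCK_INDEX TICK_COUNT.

Answer: 0 15

Derivation:
clock 0: start=11, rate=0.9, needs 24-11 = 13; ticks = ceil(13/0.9) = ceil(14.4444) = 15; reading at tick 15 = 11 + 0.9*15 = 24.5000
clock 1: start=5, rate=1.25, needs 24-5 = 19; ticks = ceil(19/1.25) = ceil(15.2000) = 16; reading at tick 16 = 5 + 1.25*16 = 25.0000
Minimum tick count = 15; winners = [0]; smallest index = 0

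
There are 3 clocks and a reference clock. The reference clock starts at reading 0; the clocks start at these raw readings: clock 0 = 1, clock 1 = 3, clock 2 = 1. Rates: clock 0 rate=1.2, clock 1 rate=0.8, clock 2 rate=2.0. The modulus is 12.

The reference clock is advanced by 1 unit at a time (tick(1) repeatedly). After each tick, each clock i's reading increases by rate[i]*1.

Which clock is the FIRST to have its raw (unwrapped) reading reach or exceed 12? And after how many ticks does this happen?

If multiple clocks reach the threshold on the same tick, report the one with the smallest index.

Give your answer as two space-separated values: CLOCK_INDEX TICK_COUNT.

Answer: 2 6

Derivation:
clock 0: start=1, rate=1.2, needs 12-1 = 11; ticks = ceil(11/1.2) = ceil(9.1667) = 10; reading at tick 10 = 1 + 1.2*10 = 13.0000
clock 1: start=3, rate=0.8, needs 12-3 = 9; ticks = ceil(9/0.8) = ceil(11.2500) = 12; reading at tick 12 = 3 + 0.8*12 = 12.6000
clock 2: start=1, rate=2.0, needs 12-1 = 11; ticks = ceil(11/2.0) = ceil(5.5000) = 6; reading at tick 6 = 1 + 2.0*6 = 13.0000
Minimum tick count = 6; winners = [2]; smallest index = 2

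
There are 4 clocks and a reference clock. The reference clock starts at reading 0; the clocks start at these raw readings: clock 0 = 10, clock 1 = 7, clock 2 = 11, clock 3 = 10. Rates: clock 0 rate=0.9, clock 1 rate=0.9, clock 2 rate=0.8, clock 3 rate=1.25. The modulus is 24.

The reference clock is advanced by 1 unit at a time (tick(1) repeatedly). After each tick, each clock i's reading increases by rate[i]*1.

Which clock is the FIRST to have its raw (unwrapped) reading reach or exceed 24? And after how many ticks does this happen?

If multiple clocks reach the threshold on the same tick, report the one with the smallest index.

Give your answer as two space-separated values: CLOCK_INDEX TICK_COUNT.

clock 0: start=10, rate=0.9, needs 24-10 = 14; ticks = ceil(14/0.9) = ceil(15.5556) = 16; reading at tick 16 = 10 + 0.9*16 = 24.4000
clock 1: start=7, rate=0.9, needs 24-7 = 17; ticks = ceil(17/0.9) = ceil(18.8889) = 19; reading at tick 19 = 7 + 0.9*19 = 24.1000
clock 2: start=11, rate=0.8, needs 24-11 = 13; ticks = ceil(13/0.8) = ceil(16.2500) = 17; reading at tick 17 = 11 + 0.8*17 = 24.6000
clock 3: start=10, rate=1.25, needs 24-10 = 14; ticks = ceil(14/1.25) = ceil(11.2000) = 12; reading at tick 12 = 10 + 1.25*12 = 25.0000
Minimum tick count = 12; winners = [3]; smallest index = 3

Answer: 3 12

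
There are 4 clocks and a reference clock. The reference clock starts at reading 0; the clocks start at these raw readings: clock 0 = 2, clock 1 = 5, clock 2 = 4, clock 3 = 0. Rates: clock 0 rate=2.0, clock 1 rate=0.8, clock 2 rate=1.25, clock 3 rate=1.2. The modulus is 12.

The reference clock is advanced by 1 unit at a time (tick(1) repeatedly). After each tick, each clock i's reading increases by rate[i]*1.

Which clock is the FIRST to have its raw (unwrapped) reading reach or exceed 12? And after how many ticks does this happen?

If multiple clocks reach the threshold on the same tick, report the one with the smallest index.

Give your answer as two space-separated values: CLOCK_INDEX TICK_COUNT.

Answer: 0 5

Derivation:
clock 0: start=2, rate=2.0, needs 12-2 = 10; ticks = ceil(10/2.0) = ceil(5.0000) = 5; reading at tick 5 = 2 + 2.0*5 = 12.0000
clock 1: start=5, rate=0.8, needs 12-5 = 7; ticks = ceil(7/0.8) = ceil(8.7500) = 9; reading at tick 9 = 5 + 0.8*9 = 12.2000
clock 2: start=4, rate=1.25, needs 12-4 = 8; ticks = ceil(8/1.25) = ceil(6.4000) = 7; reading at tick 7 = 4 + 1.25*7 = 12.7500
clock 3: start=0, rate=1.2, needs 12-0 = 12; ticks = ceil(12/1.2) = ceil(10.0000) = 10; reading at tick 10 = 0 + 1.2*10 = 12.0000
Minimum tick count = 5; winners = [0]; smallest index = 0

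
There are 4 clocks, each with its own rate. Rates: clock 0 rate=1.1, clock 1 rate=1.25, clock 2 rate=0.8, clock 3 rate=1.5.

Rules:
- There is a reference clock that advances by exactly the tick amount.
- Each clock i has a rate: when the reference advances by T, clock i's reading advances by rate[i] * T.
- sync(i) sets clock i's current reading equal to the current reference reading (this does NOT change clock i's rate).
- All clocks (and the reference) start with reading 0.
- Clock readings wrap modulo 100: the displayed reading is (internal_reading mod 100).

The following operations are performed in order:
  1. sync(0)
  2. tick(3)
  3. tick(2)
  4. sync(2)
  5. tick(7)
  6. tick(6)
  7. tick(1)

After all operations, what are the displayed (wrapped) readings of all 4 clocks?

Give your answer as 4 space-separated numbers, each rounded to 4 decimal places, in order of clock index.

Answer: 20.9000 23.7500 16.2000 28.5000

Derivation:
After op 1 sync(0): ref=0.0000 raw=[0.0000 0.0000 0.0000 0.0000]
After op 2 tick(3): ref=3.0000 raw=[3.3000 3.7500 2.4000 4.5000]
After op 3 tick(2): ref=5.0000 raw=[5.5000 6.2500 4.0000 7.5000]
After op 4 sync(2): ref=5.0000 raw=[5.5000 6.2500 5.0000 7.5000]
After op 5 tick(7): ref=12.0000 raw=[13.2000 15.0000 10.6000 18.0000]
After op 6 tick(6): ref=18.0000 raw=[19.8000 22.5000 15.4000 27.0000]
After op 7 tick(1): ref=19.0000 raw=[20.9000 23.7500 16.2000 28.5000]
Wrap final raw readings (mod 100): 20.9000 mod 100 = 20.9000; 23.7500 mod 100 = 23.7500; 16.2000 mod 100 = 16.2000; 28.5000 mod 100 = 28.5000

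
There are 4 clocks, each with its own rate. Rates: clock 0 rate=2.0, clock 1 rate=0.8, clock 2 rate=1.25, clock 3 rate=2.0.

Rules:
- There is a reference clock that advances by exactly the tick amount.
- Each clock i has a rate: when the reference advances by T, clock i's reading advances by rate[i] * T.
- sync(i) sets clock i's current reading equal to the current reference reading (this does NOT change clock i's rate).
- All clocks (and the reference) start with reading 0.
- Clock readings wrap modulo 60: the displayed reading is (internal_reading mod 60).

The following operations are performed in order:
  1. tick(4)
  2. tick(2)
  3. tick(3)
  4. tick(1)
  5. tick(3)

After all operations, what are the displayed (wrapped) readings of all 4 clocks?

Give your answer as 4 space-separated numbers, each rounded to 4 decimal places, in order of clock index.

Answer: 26.0000 10.4000 16.2500 26.0000

Derivation:
After op 1 tick(4): ref=4.0000 raw=[8.0000 3.2000 5.0000 8.0000]
After op 2 tick(2): ref=6.0000 raw=[12.0000 4.8000 7.5000 12.0000]
After op 3 tick(3): ref=9.0000 raw=[18.0000 7.2000 11.2500 18.0000]
After op 4 tick(1): ref=10.0000 raw=[20.0000 8.0000 12.5000 20.0000]
After op 5 tick(3): ref=13.0000 raw=[26.0000 10.4000 16.2500 26.0000]
Wrap final raw readings (mod 60): 26.0000 mod 60 = 26.0000; 10.4000 mod 60 = 10.4000; 16.2500 mod 60 = 16.2500; 26.0000 mod 60 = 26.0000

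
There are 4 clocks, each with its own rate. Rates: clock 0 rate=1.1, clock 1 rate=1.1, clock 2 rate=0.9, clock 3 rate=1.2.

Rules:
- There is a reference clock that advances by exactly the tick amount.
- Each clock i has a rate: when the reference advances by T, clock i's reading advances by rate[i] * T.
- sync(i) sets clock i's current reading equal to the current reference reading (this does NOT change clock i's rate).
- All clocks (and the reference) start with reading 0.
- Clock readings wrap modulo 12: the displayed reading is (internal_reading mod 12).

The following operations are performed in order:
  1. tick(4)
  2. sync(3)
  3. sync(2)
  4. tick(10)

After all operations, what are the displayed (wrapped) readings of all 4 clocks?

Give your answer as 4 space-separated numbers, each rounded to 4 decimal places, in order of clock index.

After op 1 tick(4): ref=4.0000 raw=[4.4000 4.4000 3.6000 4.8000]
After op 2 sync(3): ref=4.0000 raw=[4.4000 4.4000 3.6000 4.0000]
After op 3 sync(2): ref=4.0000 raw=[4.4000 4.4000 4.0000 4.0000]
After op 4 tick(10): ref=14.0000 raw=[15.4000 15.4000 13.0000 16.0000]
Wrap final raw readings (mod 12): 15.4000 mod 12 = 3.4000; 15.4000 mod 12 = 3.4000; 13.0000 mod 12 = 1.0000; 16.0000 mod 12 = 4.0000

Answer: 3.4000 3.4000 1.0000 4.0000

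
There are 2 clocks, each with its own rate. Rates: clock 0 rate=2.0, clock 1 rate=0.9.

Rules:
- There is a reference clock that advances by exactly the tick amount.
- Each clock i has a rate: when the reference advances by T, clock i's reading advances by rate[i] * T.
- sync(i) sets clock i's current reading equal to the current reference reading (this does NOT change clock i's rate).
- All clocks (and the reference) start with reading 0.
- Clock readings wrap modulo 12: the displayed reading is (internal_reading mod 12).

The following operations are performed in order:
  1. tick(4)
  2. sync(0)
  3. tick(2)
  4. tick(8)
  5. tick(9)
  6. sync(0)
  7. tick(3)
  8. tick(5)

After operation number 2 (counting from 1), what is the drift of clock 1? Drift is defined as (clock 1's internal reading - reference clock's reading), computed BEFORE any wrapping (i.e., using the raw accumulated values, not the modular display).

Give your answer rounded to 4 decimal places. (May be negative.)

Answer: -0.4000

Derivation:
After op 1 tick(4): ref=4.0000 raw=[8.0000 3.6000]
After op 2 sync(0): ref=4.0000 raw=[4.0000 3.6000]
Drift of clock 1 after op 2: 3.6000 - 4.0000 = -0.4000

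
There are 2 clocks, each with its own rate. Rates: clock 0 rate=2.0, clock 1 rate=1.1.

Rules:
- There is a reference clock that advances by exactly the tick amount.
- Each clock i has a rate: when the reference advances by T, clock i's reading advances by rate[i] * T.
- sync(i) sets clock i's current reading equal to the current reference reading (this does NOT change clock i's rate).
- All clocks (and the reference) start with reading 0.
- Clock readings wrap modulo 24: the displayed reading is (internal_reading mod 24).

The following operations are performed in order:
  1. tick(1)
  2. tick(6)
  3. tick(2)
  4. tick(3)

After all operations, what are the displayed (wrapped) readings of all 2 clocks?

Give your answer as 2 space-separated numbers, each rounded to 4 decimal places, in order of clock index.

After op 1 tick(1): ref=1.0000 raw=[2.0000 1.1000]
After op 2 tick(6): ref=7.0000 raw=[14.0000 7.7000]
After op 3 tick(2): ref=9.0000 raw=[18.0000 9.9000]
After op 4 tick(3): ref=12.0000 raw=[24.0000 13.2000]
Wrap final raw readings (mod 24): 24.0000 mod 24 = 0.0000; 13.2000 mod 24 = 13.2000

Answer: 0.0000 13.2000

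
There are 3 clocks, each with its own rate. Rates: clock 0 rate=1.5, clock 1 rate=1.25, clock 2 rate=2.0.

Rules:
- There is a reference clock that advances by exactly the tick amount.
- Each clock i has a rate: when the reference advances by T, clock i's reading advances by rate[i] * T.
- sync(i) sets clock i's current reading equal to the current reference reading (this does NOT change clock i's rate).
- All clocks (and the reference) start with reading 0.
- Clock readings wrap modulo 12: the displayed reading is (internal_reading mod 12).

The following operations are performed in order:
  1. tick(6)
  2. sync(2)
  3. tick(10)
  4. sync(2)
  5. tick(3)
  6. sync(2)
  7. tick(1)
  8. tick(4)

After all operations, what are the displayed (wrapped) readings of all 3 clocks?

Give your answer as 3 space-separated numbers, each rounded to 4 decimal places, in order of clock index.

Answer: 0.0000 6.0000 5.0000

Derivation:
After op 1 tick(6): ref=6.0000 raw=[9.0000 7.5000 12.0000]
After op 2 sync(2): ref=6.0000 raw=[9.0000 7.5000 6.0000]
After op 3 tick(10): ref=16.0000 raw=[24.0000 20.0000 26.0000]
After op 4 sync(2): ref=16.0000 raw=[24.0000 20.0000 16.0000]
After op 5 tick(3): ref=19.0000 raw=[28.5000 23.7500 22.0000]
After op 6 sync(2): ref=19.0000 raw=[28.5000 23.7500 19.0000]
After op 7 tick(1): ref=20.0000 raw=[30.0000 25.0000 21.0000]
After op 8 tick(4): ref=24.0000 raw=[36.0000 30.0000 29.0000]
Wrap final raw readings (mod 12): 36.0000 mod 12 = 0.0000; 30.0000 mod 12 = 6.0000; 29.0000 mod 12 = 5.0000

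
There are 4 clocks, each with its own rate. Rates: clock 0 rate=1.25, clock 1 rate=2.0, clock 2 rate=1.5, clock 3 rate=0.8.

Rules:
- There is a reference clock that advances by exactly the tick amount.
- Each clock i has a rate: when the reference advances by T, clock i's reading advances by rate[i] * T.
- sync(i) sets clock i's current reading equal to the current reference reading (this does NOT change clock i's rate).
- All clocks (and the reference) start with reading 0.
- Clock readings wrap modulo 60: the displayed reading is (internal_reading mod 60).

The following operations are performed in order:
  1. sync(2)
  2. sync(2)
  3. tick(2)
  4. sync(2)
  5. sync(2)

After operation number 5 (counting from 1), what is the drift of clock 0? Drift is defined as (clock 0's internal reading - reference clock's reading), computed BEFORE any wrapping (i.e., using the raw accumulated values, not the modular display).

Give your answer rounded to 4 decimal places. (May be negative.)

After op 1 sync(2): ref=0.0000 raw=[0.0000 0.0000 0.0000 0.0000]
After op 2 sync(2): ref=0.0000 raw=[0.0000 0.0000 0.0000 0.0000]
After op 3 tick(2): ref=2.0000 raw=[2.5000 4.0000 3.0000 1.6000]
After op 4 sync(2): ref=2.0000 raw=[2.5000 4.0000 2.0000 1.6000]
After op 5 sync(2): ref=2.0000 raw=[2.5000 4.0000 2.0000 1.6000]
Drift of clock 0 after op 5: 2.5000 - 2.0000 = 0.5000

Answer: 0.5000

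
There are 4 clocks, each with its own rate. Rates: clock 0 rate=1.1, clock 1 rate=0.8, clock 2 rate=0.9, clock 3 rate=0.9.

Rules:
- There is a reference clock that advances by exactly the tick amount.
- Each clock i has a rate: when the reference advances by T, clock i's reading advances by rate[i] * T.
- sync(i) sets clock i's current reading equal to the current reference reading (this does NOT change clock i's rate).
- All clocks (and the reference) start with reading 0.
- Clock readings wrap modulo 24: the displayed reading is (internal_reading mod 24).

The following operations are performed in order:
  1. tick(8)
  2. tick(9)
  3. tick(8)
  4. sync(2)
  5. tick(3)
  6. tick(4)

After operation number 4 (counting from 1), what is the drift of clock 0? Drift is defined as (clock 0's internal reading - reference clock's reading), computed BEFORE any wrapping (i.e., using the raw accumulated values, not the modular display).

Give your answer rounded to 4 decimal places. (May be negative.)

After op 1 tick(8): ref=8.0000 raw=[8.8000 6.4000 7.2000 7.2000]
After op 2 tick(9): ref=17.0000 raw=[18.7000 13.6000 15.3000 15.3000]
After op 3 tick(8): ref=25.0000 raw=[27.5000 20.0000 22.5000 22.5000]
After op 4 sync(2): ref=25.0000 raw=[27.5000 20.0000 25.0000 22.5000]
Drift of clock 0 after op 4: 27.5000 - 25.0000 = 2.5000

Answer: 2.5000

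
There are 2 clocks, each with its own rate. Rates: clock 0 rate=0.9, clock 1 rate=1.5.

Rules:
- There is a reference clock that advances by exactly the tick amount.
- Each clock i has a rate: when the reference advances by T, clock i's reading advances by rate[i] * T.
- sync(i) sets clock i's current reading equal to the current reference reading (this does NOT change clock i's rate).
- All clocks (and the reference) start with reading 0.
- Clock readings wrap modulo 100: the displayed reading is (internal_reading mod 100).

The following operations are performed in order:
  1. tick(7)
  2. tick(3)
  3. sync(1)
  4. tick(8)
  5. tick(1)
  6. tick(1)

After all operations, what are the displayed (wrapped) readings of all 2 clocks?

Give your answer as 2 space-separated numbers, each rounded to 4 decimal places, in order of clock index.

After op 1 tick(7): ref=7.0000 raw=[6.3000 10.5000]
After op 2 tick(3): ref=10.0000 raw=[9.0000 15.0000]
After op 3 sync(1): ref=10.0000 raw=[9.0000 10.0000]
After op 4 tick(8): ref=18.0000 raw=[16.2000 22.0000]
After op 5 tick(1): ref=19.0000 raw=[17.1000 23.5000]
After op 6 tick(1): ref=20.0000 raw=[18.0000 25.0000]
Wrap final raw readings (mod 100): 18.0000 mod 100 = 18.0000; 25.0000 mod 100 = 25.0000

Answer: 18.0000 25.0000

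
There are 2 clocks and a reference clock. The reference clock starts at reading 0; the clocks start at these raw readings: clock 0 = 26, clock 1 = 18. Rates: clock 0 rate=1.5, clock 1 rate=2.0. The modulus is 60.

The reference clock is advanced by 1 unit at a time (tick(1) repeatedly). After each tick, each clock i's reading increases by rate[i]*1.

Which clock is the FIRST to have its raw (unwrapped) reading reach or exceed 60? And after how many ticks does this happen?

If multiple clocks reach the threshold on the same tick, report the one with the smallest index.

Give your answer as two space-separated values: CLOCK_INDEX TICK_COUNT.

clock 0: start=26, rate=1.5, needs 60-26 = 34; ticks = ceil(34/1.5) = ceil(22.6667) = 23; reading at tick 23 = 26 + 1.5*23 = 60.5000
clock 1: start=18, rate=2.0, needs 60-18 = 42; ticks = ceil(42/2.0) = ceil(21.0000) = 21; reading at tick 21 = 18 + 2.0*21 = 60.0000
Minimum tick count = 21; winners = [1]; smallest index = 1

Answer: 1 21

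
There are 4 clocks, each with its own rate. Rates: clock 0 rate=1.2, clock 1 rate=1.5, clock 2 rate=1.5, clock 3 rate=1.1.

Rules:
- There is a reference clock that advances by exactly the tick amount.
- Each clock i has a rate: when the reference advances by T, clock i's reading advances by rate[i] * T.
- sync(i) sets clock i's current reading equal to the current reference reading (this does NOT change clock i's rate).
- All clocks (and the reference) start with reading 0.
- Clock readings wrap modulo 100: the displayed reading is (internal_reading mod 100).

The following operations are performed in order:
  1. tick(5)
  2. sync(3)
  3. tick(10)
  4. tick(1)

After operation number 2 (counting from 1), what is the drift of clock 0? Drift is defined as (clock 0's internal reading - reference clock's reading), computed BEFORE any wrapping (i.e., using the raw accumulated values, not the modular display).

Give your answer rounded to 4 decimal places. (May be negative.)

After op 1 tick(5): ref=5.0000 raw=[6.0000 7.5000 7.5000 5.5000]
After op 2 sync(3): ref=5.0000 raw=[6.0000 7.5000 7.5000 5.0000]
Drift of clock 0 after op 2: 6.0000 - 5.0000 = 1.0000

Answer: 1.0000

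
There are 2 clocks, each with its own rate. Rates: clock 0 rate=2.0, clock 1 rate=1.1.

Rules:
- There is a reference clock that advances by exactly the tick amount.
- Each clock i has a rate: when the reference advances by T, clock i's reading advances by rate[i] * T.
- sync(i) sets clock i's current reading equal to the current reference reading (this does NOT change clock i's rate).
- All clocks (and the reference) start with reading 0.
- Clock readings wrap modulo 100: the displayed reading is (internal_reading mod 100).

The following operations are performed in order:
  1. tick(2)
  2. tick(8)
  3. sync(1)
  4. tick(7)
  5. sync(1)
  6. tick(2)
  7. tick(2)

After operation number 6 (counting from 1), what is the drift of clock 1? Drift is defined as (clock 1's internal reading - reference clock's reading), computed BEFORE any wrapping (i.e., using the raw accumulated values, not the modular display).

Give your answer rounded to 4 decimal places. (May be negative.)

After op 1 tick(2): ref=2.0000 raw=[4.0000 2.2000]
After op 2 tick(8): ref=10.0000 raw=[20.0000 11.0000]
After op 3 sync(1): ref=10.0000 raw=[20.0000 10.0000]
After op 4 tick(7): ref=17.0000 raw=[34.0000 17.7000]
After op 5 sync(1): ref=17.0000 raw=[34.0000 17.0000]
After op 6 tick(2): ref=19.0000 raw=[38.0000 19.2000]
Drift of clock 1 after op 6: 19.2000 - 19.0000 = 0.2000

Answer: 0.2000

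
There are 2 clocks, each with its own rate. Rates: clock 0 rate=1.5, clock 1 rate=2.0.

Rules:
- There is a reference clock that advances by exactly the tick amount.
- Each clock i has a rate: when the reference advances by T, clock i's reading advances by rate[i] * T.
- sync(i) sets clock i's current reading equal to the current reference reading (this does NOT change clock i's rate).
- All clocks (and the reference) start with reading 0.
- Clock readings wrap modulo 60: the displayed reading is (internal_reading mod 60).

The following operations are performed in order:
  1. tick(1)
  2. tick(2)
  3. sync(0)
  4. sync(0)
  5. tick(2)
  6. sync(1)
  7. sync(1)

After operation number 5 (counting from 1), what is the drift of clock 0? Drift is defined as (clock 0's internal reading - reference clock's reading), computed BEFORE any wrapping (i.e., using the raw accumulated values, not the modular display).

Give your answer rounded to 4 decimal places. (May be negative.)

Answer: 1.0000

Derivation:
After op 1 tick(1): ref=1.0000 raw=[1.5000 2.0000]
After op 2 tick(2): ref=3.0000 raw=[4.5000 6.0000]
After op 3 sync(0): ref=3.0000 raw=[3.0000 6.0000]
After op 4 sync(0): ref=3.0000 raw=[3.0000 6.0000]
After op 5 tick(2): ref=5.0000 raw=[6.0000 10.0000]
Drift of clock 0 after op 5: 6.0000 - 5.0000 = 1.0000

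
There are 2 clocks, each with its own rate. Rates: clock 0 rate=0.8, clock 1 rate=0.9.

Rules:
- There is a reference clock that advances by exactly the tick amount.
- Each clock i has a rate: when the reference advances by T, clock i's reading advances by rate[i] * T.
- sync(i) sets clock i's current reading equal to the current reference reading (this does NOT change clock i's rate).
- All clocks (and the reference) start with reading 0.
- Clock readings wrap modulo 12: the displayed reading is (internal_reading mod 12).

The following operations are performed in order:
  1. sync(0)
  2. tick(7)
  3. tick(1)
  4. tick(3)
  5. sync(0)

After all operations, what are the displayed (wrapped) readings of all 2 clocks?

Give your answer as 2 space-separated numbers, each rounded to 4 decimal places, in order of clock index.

After op 1 sync(0): ref=0.0000 raw=[0.0000 0.0000]
After op 2 tick(7): ref=7.0000 raw=[5.6000 6.3000]
After op 3 tick(1): ref=8.0000 raw=[6.4000 7.2000]
After op 4 tick(3): ref=11.0000 raw=[8.8000 9.9000]
After op 5 sync(0): ref=11.0000 raw=[11.0000 9.9000]
Wrap final raw readings (mod 12): 11.0000 mod 12 = 11.0000; 9.9000 mod 12 = 9.9000

Answer: 11.0000 9.9000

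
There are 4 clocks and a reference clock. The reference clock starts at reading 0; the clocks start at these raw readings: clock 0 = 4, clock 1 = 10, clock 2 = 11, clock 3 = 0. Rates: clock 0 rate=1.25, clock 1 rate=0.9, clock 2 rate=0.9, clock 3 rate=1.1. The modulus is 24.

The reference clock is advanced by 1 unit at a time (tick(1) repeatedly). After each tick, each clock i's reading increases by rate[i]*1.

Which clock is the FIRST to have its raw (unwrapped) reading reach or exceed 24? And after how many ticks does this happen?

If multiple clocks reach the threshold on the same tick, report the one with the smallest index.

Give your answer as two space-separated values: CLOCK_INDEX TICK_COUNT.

Answer: 2 15

Derivation:
clock 0: start=4, rate=1.25, needs 24-4 = 20; ticks = ceil(20/1.25) = ceil(16.0000) = 16; reading at tick 16 = 4 + 1.25*16 = 24.0000
clock 1: start=10, rate=0.9, needs 24-10 = 14; ticks = ceil(14/0.9) = ceil(15.5556) = 16; reading at tick 16 = 10 + 0.9*16 = 24.4000
clock 2: start=11, rate=0.9, needs 24-11 = 13; ticks = ceil(13/0.9) = ceil(14.4444) = 15; reading at tick 15 = 11 + 0.9*15 = 24.5000
clock 3: start=0, rate=1.1, needs 24-0 = 24; ticks = ceil(24/1.1) = ceil(21.8182) = 22; reading at tick 22 = 0 + 1.1*22 = 24.2000
Minimum tick count = 15; winners = [2]; smallest index = 2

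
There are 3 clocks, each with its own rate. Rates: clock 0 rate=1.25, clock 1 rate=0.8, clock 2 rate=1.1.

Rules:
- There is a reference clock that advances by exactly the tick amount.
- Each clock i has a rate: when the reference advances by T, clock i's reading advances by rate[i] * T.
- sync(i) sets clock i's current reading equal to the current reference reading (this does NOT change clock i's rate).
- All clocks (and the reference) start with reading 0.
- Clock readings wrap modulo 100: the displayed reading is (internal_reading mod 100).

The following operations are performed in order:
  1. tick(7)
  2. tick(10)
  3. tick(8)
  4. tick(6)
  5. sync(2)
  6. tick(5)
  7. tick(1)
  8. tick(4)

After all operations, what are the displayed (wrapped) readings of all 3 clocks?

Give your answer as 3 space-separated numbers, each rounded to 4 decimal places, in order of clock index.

After op 1 tick(7): ref=7.0000 raw=[8.7500 5.6000 7.7000]
After op 2 tick(10): ref=17.0000 raw=[21.2500 13.6000 18.7000]
After op 3 tick(8): ref=25.0000 raw=[31.2500 20.0000 27.5000]
After op 4 tick(6): ref=31.0000 raw=[38.7500 24.8000 34.1000]
After op 5 sync(2): ref=31.0000 raw=[38.7500 24.8000 31.0000]
After op 6 tick(5): ref=36.0000 raw=[45.0000 28.8000 36.5000]
After op 7 tick(1): ref=37.0000 raw=[46.2500 29.6000 37.6000]
After op 8 tick(4): ref=41.0000 raw=[51.2500 32.8000 42.0000]
Wrap final raw readings (mod 100): 51.2500 mod 100 = 51.2500; 32.8000 mod 100 = 32.8000; 42.0000 mod 100 = 42.0000

Answer: 51.2500 32.8000 42.0000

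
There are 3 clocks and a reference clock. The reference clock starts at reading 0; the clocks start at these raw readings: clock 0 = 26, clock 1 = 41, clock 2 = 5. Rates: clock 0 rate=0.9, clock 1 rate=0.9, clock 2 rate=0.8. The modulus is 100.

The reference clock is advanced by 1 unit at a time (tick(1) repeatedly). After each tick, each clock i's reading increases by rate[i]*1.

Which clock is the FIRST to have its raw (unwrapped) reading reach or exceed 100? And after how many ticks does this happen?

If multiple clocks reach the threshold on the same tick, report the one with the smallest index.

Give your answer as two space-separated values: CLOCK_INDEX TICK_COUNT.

clock 0: start=26, rate=0.9, needs 100-26 = 74; ticks = ceil(74/0.9) = ceil(82.2222) = 83; reading at tick 83 = 26 + 0.9*83 = 100.7000
clock 1: start=41, rate=0.9, needs 100-41 = 59; ticks = ceil(59/0.9) = ceil(65.5556) = 66; reading at tick 66 = 41 + 0.9*66 = 100.4000
clock 2: start=5, rate=0.8, needs 100-5 = 95; ticks = ceil(95/0.8) = ceil(118.7500) = 119; reading at tick 119 = 5 + 0.8*119 = 100.2000
Minimum tick count = 66; winners = [1]; smallest index = 1

Answer: 1 66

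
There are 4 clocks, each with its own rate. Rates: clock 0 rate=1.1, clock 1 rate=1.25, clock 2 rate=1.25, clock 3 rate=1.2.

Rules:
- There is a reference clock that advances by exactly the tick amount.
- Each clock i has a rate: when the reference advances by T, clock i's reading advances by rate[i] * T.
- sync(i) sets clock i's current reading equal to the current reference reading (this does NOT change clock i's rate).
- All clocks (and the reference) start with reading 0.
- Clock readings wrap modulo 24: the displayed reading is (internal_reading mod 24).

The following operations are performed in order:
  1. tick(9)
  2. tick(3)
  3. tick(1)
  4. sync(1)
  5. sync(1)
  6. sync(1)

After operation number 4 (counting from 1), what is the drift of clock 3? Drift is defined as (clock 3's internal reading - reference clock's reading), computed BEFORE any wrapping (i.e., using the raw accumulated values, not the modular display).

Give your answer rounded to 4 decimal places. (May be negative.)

Answer: 2.6000

Derivation:
After op 1 tick(9): ref=9.0000 raw=[9.9000 11.2500 11.2500 10.8000]
After op 2 tick(3): ref=12.0000 raw=[13.2000 15.0000 15.0000 14.4000]
After op 3 tick(1): ref=13.0000 raw=[14.3000 16.2500 16.2500 15.6000]
After op 4 sync(1): ref=13.0000 raw=[14.3000 13.0000 16.2500 15.6000]
Drift of clock 3 after op 4: 15.6000 - 13.0000 = 2.6000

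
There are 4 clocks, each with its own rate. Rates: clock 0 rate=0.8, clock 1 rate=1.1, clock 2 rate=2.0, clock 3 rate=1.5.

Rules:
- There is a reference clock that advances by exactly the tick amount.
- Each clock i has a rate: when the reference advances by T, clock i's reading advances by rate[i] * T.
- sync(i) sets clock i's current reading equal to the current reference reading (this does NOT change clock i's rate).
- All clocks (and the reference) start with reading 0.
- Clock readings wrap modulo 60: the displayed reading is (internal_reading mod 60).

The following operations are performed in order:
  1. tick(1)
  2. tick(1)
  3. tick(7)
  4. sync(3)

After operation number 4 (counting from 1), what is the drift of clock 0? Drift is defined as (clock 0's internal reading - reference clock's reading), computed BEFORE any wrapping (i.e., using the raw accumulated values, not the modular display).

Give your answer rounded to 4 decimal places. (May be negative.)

After op 1 tick(1): ref=1.0000 raw=[0.8000 1.1000 2.0000 1.5000]
After op 2 tick(1): ref=2.0000 raw=[1.6000 2.2000 4.0000 3.0000]
After op 3 tick(7): ref=9.0000 raw=[7.2000 9.9000 18.0000 13.5000]
After op 4 sync(3): ref=9.0000 raw=[7.2000 9.9000 18.0000 9.0000]
Drift of clock 0 after op 4: 7.2000 - 9.0000 = -1.8000

Answer: -1.8000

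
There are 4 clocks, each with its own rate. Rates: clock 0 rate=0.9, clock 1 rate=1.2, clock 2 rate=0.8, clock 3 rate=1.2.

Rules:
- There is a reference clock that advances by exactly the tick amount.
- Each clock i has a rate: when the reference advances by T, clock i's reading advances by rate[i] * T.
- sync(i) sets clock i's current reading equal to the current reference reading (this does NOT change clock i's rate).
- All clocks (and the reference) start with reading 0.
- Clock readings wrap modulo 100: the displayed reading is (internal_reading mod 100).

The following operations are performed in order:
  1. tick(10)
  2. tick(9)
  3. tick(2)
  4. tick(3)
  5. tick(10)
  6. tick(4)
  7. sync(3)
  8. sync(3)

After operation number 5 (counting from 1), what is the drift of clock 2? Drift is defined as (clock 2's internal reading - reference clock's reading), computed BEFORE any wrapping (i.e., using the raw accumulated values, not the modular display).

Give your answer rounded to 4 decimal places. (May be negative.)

Answer: -6.8000

Derivation:
After op 1 tick(10): ref=10.0000 raw=[9.0000 12.0000 8.0000 12.0000]
After op 2 tick(9): ref=19.0000 raw=[17.1000 22.8000 15.2000 22.8000]
After op 3 tick(2): ref=21.0000 raw=[18.9000 25.2000 16.8000 25.2000]
After op 4 tick(3): ref=24.0000 raw=[21.6000 28.8000 19.2000 28.8000]
After op 5 tick(10): ref=34.0000 raw=[30.6000 40.8000 27.2000 40.8000]
Drift of clock 2 after op 5: 27.2000 - 34.0000 = -6.8000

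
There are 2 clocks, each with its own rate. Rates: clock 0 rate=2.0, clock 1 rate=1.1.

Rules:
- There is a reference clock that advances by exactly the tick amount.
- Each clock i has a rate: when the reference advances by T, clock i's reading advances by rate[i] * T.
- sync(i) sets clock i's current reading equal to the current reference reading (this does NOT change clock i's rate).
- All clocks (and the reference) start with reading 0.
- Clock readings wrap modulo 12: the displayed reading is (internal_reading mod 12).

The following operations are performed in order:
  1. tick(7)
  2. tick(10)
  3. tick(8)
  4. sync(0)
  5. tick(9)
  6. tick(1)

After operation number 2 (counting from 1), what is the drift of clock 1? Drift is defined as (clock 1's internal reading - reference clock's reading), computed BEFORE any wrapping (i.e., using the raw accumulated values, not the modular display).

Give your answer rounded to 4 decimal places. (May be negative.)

After op 1 tick(7): ref=7.0000 raw=[14.0000 7.7000]
After op 2 tick(10): ref=17.0000 raw=[34.0000 18.7000]
Drift of clock 1 after op 2: 18.7000 - 17.0000 = 1.7000

Answer: 1.7000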